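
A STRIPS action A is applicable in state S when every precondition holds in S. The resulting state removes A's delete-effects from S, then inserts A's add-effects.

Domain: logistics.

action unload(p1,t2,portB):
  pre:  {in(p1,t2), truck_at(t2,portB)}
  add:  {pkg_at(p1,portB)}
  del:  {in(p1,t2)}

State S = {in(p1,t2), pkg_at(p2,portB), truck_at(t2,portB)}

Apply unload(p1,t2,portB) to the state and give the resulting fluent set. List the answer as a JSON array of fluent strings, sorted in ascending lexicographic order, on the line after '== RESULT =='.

Compute (S \ del) ∪ add:
  pre ⊆ S: {in(p1,t2), truck_at(t2,portB)} ⊆ S  — applicable
  S \ del = {pkg_at(p2,portB), truck_at(t2,portB)}
  ∪ add   = {pkg_at(p1,portB), pkg_at(p2,portB), truck_at(t2,portB)}

== RESULT ==
["pkg_at(p1,portB)", "pkg_at(p2,portB)", "truck_at(t2,portB)"]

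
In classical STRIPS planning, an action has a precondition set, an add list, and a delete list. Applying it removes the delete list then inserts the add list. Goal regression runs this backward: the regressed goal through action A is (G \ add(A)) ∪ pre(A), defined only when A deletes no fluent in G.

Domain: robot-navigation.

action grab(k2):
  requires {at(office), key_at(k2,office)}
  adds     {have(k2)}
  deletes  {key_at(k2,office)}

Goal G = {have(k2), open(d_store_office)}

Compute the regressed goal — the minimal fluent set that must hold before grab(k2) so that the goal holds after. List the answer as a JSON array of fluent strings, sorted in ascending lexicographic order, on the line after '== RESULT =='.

Compute (G \ add) ∪ pre:
  G ∩ del = {}  (empty — regression defined)
  G \ add = {have(k2), open(d_store_office)} \ {have(k2)} = {open(d_store_office)}
  ∪ pre   = {open(d_store_office)} ∪ {at(office), key_at(k2,office)}
          = {at(office), key_at(k2,office), open(d_store_office)}

== RESULT ==
["at(office)", "key_at(k2,office)", "open(d_store_office)"]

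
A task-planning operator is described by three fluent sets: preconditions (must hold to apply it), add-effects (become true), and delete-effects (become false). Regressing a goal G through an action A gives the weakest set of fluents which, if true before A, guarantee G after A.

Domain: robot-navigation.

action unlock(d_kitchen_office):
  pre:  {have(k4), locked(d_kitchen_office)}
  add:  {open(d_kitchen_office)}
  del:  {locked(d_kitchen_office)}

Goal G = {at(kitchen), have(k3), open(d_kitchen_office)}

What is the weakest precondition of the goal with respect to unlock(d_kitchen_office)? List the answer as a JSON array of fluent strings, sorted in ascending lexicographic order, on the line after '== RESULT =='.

Compute (G \ add) ∪ pre:
  G ∩ del = {}  (empty — regression defined)
  G \ add = {at(kitchen), have(k3), open(d_kitchen_office)} \ {open(d_kitchen_office)} = {at(kitchen), have(k3)}
  ∪ pre   = {at(kitchen), have(k3)} ∪ {have(k4), locked(d_kitchen_office)}
          = {at(kitchen), have(k3), have(k4), locked(d_kitchen_office)}

== RESULT ==
["at(kitchen)", "have(k3)", "have(k4)", "locked(d_kitchen_office)"]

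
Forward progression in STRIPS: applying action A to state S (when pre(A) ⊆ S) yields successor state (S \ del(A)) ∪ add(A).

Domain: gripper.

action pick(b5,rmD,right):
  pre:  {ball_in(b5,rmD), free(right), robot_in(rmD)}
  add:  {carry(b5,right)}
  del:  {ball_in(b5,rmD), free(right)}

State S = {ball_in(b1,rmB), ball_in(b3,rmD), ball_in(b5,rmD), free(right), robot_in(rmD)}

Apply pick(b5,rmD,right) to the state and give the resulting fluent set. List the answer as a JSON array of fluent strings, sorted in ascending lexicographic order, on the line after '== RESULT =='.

Compute (S \ del) ∪ add:
  pre ⊆ S: {ball_in(b5,rmD), free(right), robot_in(rmD)} ⊆ S  — applicable
  S \ del = {ball_in(b1,rmB), ball_in(b3,rmD), robot_in(rmD)}
  ∪ add   = {ball_in(b1,rmB), ball_in(b3,rmD), carry(b5,right), robot_in(rmD)}

== RESULT ==
["ball_in(b1,rmB)", "ball_in(b3,rmD)", "carry(b5,right)", "robot_in(rmD)"]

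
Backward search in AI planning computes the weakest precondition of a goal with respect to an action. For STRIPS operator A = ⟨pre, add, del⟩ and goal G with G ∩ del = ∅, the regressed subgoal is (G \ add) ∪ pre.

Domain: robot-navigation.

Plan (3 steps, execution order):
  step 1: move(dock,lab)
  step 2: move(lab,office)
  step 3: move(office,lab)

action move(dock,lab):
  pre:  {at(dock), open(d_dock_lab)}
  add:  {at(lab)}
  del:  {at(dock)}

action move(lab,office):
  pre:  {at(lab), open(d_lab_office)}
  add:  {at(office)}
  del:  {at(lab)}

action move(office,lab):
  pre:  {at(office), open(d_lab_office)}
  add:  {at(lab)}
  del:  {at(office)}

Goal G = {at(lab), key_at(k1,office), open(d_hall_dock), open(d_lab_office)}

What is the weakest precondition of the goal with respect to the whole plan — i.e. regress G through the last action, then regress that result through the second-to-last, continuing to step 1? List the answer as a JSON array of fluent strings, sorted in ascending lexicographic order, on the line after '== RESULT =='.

Work backward from the goal:
  through step 3 (move(office,lab)): drop {at(lab)}, keep {key_at(k1,office), open(d_hall_dock), open(d_lab_office)}, require {at(office), open(d_lab_office)}
    → {at(office), key_at(k1,office), open(d_hall_dock), open(d_lab_office)}
  through step 2 (move(lab,office)): drop {at(office)}, keep {key_at(k1,office), open(d_hall_dock), open(d_lab_office)}, require {at(lab), open(d_lab_office)}
    → {at(lab), key_at(k1,office), open(d_hall_dock), open(d_lab_office)}
  through step 1 (move(dock,lab)): drop {at(lab)}, keep {key_at(k1,office), open(d_hall_dock), open(d_lab_office)}, require {at(dock), open(d_dock_lab)}
    → {at(dock), key_at(k1,office), open(d_dock_lab), open(d_hall_dock), open(d_lab_office)}

== RESULT ==
["at(dock)", "key_at(k1,office)", "open(d_dock_lab)", "open(d_hall_dock)", "open(d_lab_office)"]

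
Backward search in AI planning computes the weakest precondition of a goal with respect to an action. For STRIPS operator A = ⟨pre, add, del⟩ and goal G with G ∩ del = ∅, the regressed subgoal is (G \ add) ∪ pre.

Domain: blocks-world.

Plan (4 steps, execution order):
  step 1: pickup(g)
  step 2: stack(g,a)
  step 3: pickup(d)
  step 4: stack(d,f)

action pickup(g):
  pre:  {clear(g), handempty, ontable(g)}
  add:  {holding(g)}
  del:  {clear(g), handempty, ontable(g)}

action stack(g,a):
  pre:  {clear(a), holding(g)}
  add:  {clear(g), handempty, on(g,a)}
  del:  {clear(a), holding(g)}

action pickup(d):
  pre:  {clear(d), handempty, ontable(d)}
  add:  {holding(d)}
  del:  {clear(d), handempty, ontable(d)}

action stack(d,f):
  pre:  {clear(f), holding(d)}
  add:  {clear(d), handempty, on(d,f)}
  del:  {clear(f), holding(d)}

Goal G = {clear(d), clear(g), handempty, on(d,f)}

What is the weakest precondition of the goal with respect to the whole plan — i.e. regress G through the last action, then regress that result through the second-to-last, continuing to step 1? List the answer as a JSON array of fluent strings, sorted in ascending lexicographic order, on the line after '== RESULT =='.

Work backward from the goal:
  through step 4 (stack(d,f)): drop {clear(d), handempty, on(d,f)}, keep {clear(g)}, require {clear(f), holding(d)}
    → {clear(f), clear(g), holding(d)}
  through step 3 (pickup(d)): drop {holding(d)}, keep {clear(f), clear(g)}, require {clear(d), handempty, ontable(d)}
    → {clear(d), clear(f), clear(g), handempty, ontable(d)}
  through step 2 (stack(g,a)): drop {clear(g), handempty}, keep {clear(d), clear(f), ontable(d)}, require {clear(a), holding(g)}
    → {clear(a), clear(d), clear(f), holding(g), ontable(d)}
  through step 1 (pickup(g)): drop {holding(g)}, keep {clear(a), clear(d), clear(f), ontable(d)}, require {clear(g), handempty, ontable(g)}
    → {clear(a), clear(d), clear(f), clear(g), handempty, ontable(d), ontable(g)}

== RESULT ==
["clear(a)", "clear(d)", "clear(f)", "clear(g)", "handempty", "ontable(d)", "ontable(g)"]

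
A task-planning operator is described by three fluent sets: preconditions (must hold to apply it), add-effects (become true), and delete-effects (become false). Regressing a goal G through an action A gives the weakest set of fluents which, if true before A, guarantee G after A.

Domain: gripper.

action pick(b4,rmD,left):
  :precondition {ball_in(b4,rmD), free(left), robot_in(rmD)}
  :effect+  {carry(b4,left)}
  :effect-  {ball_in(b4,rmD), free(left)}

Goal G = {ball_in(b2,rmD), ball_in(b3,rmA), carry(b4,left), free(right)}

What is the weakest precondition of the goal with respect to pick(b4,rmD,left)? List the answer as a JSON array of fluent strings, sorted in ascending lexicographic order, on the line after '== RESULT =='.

Compute (G \ add) ∪ pre:
  G ∩ del = {}  (empty — regression defined)
  G \ add = {ball_in(b2,rmD), ball_in(b3,rmA), carry(b4,left), free(right)} \ {carry(b4,left)} = {ball_in(b2,rmD), ball_in(b3,rmA), free(right)}
  ∪ pre   = {ball_in(b2,rmD), ball_in(b3,rmA), free(right)} ∪ {ball_in(b4,rmD), free(left), robot_in(rmD)}
          = {ball_in(b2,rmD), ball_in(b3,rmA), ball_in(b4,rmD), free(left), free(right), robot_in(rmD)}

== RESULT ==
["ball_in(b2,rmD)", "ball_in(b3,rmA)", "ball_in(b4,rmD)", "free(left)", "free(right)", "robot_in(rmD)"]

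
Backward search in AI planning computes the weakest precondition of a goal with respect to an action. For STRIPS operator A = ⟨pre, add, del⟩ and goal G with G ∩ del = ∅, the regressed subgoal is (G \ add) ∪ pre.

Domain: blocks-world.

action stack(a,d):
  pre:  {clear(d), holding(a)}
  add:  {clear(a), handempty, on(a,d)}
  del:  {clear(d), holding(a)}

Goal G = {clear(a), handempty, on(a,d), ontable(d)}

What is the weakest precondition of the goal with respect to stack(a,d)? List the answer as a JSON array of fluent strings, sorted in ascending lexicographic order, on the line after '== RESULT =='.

Compute (G \ add) ∪ pre:
  G ∩ del = {}  (empty — regression defined)
  G \ add = {clear(a), handempty, on(a,d), ontable(d)} \ {clear(a), handempty, on(a,d)} = {ontable(d)}
  ∪ pre   = {ontable(d)} ∪ {clear(d), holding(a)}
          = {clear(d), holding(a), ontable(d)}

== RESULT ==
["clear(d)", "holding(a)", "ontable(d)"]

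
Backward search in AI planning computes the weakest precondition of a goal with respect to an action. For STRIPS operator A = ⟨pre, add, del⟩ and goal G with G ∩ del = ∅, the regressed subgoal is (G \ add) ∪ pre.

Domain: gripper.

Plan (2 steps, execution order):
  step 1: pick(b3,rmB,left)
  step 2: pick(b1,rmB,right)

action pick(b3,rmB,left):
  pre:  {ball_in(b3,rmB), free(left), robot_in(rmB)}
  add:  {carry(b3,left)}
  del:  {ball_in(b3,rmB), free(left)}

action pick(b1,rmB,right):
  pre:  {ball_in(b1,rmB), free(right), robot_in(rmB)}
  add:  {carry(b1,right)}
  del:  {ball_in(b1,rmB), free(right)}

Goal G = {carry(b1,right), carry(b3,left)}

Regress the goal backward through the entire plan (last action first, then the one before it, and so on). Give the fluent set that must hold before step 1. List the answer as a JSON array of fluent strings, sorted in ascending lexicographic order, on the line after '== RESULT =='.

Work backward from the goal:
  through step 2 (pick(b1,rmB,right)): drop {carry(b1,right)}, keep {carry(b3,left)}, require {ball_in(b1,rmB), free(right), robot_in(rmB)}
    → {ball_in(b1,rmB), carry(b3,left), free(right), robot_in(rmB)}
  through step 1 (pick(b3,rmB,left)): drop {carry(b3,left)}, keep {ball_in(b1,rmB), free(right), robot_in(rmB)}, require {ball_in(b3,rmB), free(left), robot_in(rmB)}
    → {ball_in(b1,rmB), ball_in(b3,rmB), free(left), free(right), robot_in(rmB)}

== RESULT ==
["ball_in(b1,rmB)", "ball_in(b3,rmB)", "free(left)", "free(right)", "robot_in(rmB)"]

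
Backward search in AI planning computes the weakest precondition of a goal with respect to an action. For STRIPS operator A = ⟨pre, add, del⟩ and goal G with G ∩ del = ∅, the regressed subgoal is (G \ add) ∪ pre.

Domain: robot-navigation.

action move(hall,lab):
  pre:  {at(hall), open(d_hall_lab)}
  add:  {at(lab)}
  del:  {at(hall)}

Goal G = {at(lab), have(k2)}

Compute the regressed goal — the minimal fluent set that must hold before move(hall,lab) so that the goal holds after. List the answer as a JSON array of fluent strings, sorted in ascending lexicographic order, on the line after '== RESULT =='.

Regress:
  G ∩ del = {}  (empty — regression defined)
  G \ add = {at(lab), have(k2)} \ {at(lab)} = {have(k2)}
  ∪ pre   = {have(k2)} ∪ {at(hall), open(d_hall_lab)}
          = {at(hall), have(k2), open(d_hall_lab)}

== RESULT ==
["at(hall)", "have(k2)", "open(d_hall_lab)"]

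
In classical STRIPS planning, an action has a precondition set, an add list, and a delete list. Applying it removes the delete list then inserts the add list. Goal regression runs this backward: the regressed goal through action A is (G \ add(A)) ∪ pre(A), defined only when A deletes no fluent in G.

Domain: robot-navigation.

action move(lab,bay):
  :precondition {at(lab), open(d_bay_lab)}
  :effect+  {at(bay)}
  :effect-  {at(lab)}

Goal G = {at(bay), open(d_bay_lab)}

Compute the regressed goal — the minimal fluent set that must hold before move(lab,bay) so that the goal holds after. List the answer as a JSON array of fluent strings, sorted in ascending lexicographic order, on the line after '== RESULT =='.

Regress:
  G ∩ del = {}  (empty — regression defined)
  G \ add = {at(bay), open(d_bay_lab)} \ {at(bay)} = {open(d_bay_lab)}
  ∪ pre   = {open(d_bay_lab)} ∪ {at(lab), open(d_bay_lab)}
          = {at(lab), open(d_bay_lab)}

== RESULT ==
["at(lab)", "open(d_bay_lab)"]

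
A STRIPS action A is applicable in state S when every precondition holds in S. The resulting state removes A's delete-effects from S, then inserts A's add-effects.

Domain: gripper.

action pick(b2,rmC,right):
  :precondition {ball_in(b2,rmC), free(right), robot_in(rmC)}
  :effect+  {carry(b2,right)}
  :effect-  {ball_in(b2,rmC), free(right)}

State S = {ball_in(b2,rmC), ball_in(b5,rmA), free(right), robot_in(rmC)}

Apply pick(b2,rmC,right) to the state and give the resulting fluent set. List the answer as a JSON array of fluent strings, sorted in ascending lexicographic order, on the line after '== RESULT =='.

Progress:
  pre ⊆ S: {ball_in(b2,rmC), free(right), robot_in(rmC)} ⊆ S  — applicable
  S \ del = {ball_in(b5,rmA), robot_in(rmC)}
  ∪ add   = {ball_in(b5,rmA), carry(b2,right), robot_in(rmC)}

== RESULT ==
["ball_in(b5,rmA)", "carry(b2,right)", "robot_in(rmC)"]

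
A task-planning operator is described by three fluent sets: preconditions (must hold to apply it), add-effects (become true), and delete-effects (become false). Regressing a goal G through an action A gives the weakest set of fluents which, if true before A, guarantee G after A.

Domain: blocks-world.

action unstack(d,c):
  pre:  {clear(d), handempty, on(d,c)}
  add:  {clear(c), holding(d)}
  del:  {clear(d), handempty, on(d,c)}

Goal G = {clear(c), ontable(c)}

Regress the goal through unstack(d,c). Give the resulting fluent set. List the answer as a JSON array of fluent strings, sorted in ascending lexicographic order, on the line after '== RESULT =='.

Regress:
  G ∩ del = {}  (empty — regression defined)
  G \ add = {clear(c), ontable(c)} \ {clear(c), holding(d)} = {ontable(c)}
  ∪ pre   = {ontable(c)} ∪ {clear(d), handempty, on(d,c)}
          = {clear(d), handempty, on(d,c), ontable(c)}

== RESULT ==
["clear(d)", "handempty", "on(d,c)", "ontable(c)"]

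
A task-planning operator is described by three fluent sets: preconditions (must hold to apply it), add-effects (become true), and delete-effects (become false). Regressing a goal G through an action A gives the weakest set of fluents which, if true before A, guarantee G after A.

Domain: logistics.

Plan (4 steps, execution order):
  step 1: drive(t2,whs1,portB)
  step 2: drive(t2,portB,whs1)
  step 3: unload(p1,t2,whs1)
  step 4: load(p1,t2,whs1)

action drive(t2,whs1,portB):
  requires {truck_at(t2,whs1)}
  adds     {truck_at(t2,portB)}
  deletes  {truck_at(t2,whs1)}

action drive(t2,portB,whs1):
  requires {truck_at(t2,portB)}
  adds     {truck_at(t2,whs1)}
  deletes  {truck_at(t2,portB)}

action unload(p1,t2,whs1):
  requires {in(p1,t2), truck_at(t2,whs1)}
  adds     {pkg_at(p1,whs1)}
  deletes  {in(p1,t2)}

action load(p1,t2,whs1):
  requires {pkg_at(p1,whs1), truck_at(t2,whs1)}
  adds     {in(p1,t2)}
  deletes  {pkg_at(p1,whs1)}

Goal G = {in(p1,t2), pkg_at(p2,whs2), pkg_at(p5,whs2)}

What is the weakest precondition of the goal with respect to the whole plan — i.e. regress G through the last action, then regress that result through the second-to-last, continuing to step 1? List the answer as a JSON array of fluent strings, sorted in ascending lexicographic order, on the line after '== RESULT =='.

Regress step by step:
  through step 4 (load(p1,t2,whs1)): drop {in(p1,t2)}, keep {pkg_at(p2,whs2), pkg_at(p5,whs2)}, require {pkg_at(p1,whs1), truck_at(t2,whs1)}
    → {pkg_at(p1,whs1), pkg_at(p2,whs2), pkg_at(p5,whs2), truck_at(t2,whs1)}
  through step 3 (unload(p1,t2,whs1)): drop {pkg_at(p1,whs1)}, keep {pkg_at(p2,whs2), pkg_at(p5,whs2), truck_at(t2,whs1)}, require {in(p1,t2), truck_at(t2,whs1)}
    → {in(p1,t2), pkg_at(p2,whs2), pkg_at(p5,whs2), truck_at(t2,whs1)}
  through step 2 (drive(t2,portB,whs1)): drop {truck_at(t2,whs1)}, keep {in(p1,t2), pkg_at(p2,whs2), pkg_at(p5,whs2)}, require {truck_at(t2,portB)}
    → {in(p1,t2), pkg_at(p2,whs2), pkg_at(p5,whs2), truck_at(t2,portB)}
  through step 1 (drive(t2,whs1,portB)): drop {truck_at(t2,portB)}, keep {in(p1,t2), pkg_at(p2,whs2), pkg_at(p5,whs2)}, require {truck_at(t2,whs1)}
    → {in(p1,t2), pkg_at(p2,whs2), pkg_at(p5,whs2), truck_at(t2,whs1)}

== RESULT ==
["in(p1,t2)", "pkg_at(p2,whs2)", "pkg_at(p5,whs2)", "truck_at(t2,whs1)"]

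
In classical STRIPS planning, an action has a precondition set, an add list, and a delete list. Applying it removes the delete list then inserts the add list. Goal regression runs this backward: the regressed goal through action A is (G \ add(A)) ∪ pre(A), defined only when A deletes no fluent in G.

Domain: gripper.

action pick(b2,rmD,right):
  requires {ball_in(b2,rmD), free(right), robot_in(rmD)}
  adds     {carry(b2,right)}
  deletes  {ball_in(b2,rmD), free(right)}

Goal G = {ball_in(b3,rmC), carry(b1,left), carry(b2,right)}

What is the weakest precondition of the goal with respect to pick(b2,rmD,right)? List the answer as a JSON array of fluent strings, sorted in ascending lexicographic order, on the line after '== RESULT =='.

Regress:
  G ∩ del = {}  (empty — regression defined)
  G \ add = {ball_in(b3,rmC), carry(b1,left), carry(b2,right)} \ {carry(b2,right)} = {ball_in(b3,rmC), carry(b1,left)}
  ∪ pre   = {ball_in(b3,rmC), carry(b1,left)} ∪ {ball_in(b2,rmD), free(right), robot_in(rmD)}
          = {ball_in(b2,rmD), ball_in(b3,rmC), carry(b1,left), free(right), robot_in(rmD)}

== RESULT ==
["ball_in(b2,rmD)", "ball_in(b3,rmC)", "carry(b1,left)", "free(right)", "robot_in(rmD)"]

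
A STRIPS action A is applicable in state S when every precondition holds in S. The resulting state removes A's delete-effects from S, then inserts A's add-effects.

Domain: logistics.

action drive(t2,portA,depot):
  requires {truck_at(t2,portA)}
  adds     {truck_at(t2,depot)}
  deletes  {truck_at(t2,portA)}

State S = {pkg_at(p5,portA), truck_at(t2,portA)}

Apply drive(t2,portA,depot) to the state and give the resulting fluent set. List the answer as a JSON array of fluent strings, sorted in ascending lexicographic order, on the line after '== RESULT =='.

Progress:
  pre ⊆ S: {truck_at(t2,portA)} ⊆ S  — applicable
  S \ del = {pkg_at(p5,portA)}
  ∪ add   = {pkg_at(p5,portA), truck_at(t2,depot)}

== RESULT ==
["pkg_at(p5,portA)", "truck_at(t2,depot)"]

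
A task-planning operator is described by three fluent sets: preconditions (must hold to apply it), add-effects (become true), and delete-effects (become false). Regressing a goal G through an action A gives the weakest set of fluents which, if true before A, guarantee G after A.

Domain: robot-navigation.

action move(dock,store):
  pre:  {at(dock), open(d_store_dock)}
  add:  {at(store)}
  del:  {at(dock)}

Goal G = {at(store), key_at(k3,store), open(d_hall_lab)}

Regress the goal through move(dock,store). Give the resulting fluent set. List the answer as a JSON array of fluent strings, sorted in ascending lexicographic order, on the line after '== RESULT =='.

Regress:
  G ∩ del = {}  (empty — regression defined)
  G \ add = {at(store), key_at(k3,store), open(d_hall_lab)} \ {at(store)} = {key_at(k3,store), open(d_hall_lab)}
  ∪ pre   = {key_at(k3,store), open(d_hall_lab)} ∪ {at(dock), open(d_store_dock)}
          = {at(dock), key_at(k3,store), open(d_hall_lab), open(d_store_dock)}

== RESULT ==
["at(dock)", "key_at(k3,store)", "open(d_hall_lab)", "open(d_store_dock)"]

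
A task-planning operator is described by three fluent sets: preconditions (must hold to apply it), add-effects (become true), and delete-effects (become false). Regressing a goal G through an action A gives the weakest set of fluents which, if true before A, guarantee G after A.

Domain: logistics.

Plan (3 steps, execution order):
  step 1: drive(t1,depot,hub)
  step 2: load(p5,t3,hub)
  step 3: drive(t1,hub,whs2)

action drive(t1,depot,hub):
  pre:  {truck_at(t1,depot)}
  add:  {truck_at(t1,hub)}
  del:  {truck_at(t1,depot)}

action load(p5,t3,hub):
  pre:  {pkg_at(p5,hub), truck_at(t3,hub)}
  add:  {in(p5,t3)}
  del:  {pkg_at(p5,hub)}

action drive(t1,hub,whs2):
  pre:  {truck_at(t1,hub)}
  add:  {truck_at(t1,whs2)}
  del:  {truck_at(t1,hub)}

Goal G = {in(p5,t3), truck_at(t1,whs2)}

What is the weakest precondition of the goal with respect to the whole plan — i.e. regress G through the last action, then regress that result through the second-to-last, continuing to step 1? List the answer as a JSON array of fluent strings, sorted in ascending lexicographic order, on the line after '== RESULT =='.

Work backward from the goal:
  through step 3 (drive(t1,hub,whs2)): drop {truck_at(t1,whs2)}, keep {in(p5,t3)}, require {truck_at(t1,hub)}
    → {in(p5,t3), truck_at(t1,hub)}
  through step 2 (load(p5,t3,hub)): drop {in(p5,t3)}, keep {truck_at(t1,hub)}, require {pkg_at(p5,hub), truck_at(t3,hub)}
    → {pkg_at(p5,hub), truck_at(t1,hub), truck_at(t3,hub)}
  through step 1 (drive(t1,depot,hub)): drop {truck_at(t1,hub)}, keep {pkg_at(p5,hub), truck_at(t3,hub)}, require {truck_at(t1,depot)}
    → {pkg_at(p5,hub), truck_at(t1,depot), truck_at(t3,hub)}

== RESULT ==
["pkg_at(p5,hub)", "truck_at(t1,depot)", "truck_at(t3,hub)"]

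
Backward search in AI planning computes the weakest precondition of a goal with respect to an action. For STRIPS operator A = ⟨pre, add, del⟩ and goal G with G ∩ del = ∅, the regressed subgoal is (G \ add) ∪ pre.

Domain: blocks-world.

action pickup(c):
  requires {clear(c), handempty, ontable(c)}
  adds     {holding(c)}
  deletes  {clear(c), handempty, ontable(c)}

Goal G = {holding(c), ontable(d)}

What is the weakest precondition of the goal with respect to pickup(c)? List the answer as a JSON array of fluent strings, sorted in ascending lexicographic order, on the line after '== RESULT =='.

Compute (G \ add) ∪ pre:
  G ∩ del = {}  (empty — regression defined)
  G \ add = {holding(c), ontable(d)} \ {holding(c)} = {ontable(d)}
  ∪ pre   = {ontable(d)} ∪ {clear(c), handempty, ontable(c)}
          = {clear(c), handempty, ontable(c), ontable(d)}

== RESULT ==
["clear(c)", "handempty", "ontable(c)", "ontable(d)"]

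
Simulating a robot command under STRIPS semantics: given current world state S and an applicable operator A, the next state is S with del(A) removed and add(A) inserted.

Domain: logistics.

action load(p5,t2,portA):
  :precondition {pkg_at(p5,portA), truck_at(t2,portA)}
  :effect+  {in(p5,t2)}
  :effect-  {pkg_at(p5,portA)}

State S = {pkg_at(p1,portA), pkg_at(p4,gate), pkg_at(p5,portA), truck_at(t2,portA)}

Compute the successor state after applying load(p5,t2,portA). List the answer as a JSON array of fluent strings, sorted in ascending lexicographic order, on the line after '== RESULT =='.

Compute (S \ del) ∪ add:
  pre ⊆ S: {pkg_at(p5,portA), truck_at(t2,portA)} ⊆ S  — applicable
  S \ del = {pkg_at(p1,portA), pkg_at(p4,gate), truck_at(t2,portA)}
  ∪ add   = {in(p5,t2), pkg_at(p1,portA), pkg_at(p4,gate), truck_at(t2,portA)}

== RESULT ==
["in(p5,t2)", "pkg_at(p1,portA)", "pkg_at(p4,gate)", "truck_at(t2,portA)"]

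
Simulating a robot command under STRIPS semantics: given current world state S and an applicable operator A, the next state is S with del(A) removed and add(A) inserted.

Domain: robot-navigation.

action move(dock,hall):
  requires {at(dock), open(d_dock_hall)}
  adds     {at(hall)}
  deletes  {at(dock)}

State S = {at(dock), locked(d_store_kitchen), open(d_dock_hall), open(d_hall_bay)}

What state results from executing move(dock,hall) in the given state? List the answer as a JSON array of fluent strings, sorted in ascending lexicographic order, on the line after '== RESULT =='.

Progress:
  pre ⊆ S: {at(dock), open(d_dock_hall)} ⊆ S  — applicable
  S \ del = {locked(d_store_kitchen), open(d_dock_hall), open(d_hall_bay)}
  ∪ add   = {at(hall), locked(d_store_kitchen), open(d_dock_hall), open(d_hall_bay)}

== RESULT ==
["at(hall)", "locked(d_store_kitchen)", "open(d_dock_hall)", "open(d_hall_bay)"]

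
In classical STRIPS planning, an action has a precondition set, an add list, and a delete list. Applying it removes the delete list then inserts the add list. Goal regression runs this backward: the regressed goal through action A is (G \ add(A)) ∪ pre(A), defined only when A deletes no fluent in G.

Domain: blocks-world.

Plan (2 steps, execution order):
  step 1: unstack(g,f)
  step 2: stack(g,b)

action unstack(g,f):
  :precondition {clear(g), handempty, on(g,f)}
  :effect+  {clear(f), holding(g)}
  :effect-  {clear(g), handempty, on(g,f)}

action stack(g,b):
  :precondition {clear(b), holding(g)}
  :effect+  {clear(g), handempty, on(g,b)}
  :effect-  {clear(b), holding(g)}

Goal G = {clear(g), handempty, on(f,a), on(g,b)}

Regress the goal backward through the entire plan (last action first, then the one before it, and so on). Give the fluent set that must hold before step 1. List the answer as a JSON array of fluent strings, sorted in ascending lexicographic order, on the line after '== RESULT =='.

Work backward from the goal:
  through step 2 (stack(g,b)): drop {clear(g), handempty, on(g,b)}, keep {on(f,a)}, require {clear(b), holding(g)}
    → {clear(b), holding(g), on(f,a)}
  through step 1 (unstack(g,f)): drop {holding(g)}, keep {clear(b), on(f,a)}, require {clear(g), handempty, on(g,f)}
    → {clear(b), clear(g), handempty, on(f,a), on(g,f)}

== RESULT ==
["clear(b)", "clear(g)", "handempty", "on(f,a)", "on(g,f)"]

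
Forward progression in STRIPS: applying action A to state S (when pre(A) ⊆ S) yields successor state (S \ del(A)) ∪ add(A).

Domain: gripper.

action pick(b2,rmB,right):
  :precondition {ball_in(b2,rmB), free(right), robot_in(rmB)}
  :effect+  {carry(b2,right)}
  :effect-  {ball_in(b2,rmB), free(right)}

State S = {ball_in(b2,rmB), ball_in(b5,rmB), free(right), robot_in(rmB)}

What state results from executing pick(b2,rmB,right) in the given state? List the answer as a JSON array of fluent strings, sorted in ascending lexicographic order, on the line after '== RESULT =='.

Progress:
  pre ⊆ S: {ball_in(b2,rmB), free(right), robot_in(rmB)} ⊆ S  — applicable
  S \ del = {ball_in(b5,rmB), robot_in(rmB)}
  ∪ add   = {ball_in(b5,rmB), carry(b2,right), robot_in(rmB)}

== RESULT ==
["ball_in(b5,rmB)", "carry(b2,right)", "robot_in(rmB)"]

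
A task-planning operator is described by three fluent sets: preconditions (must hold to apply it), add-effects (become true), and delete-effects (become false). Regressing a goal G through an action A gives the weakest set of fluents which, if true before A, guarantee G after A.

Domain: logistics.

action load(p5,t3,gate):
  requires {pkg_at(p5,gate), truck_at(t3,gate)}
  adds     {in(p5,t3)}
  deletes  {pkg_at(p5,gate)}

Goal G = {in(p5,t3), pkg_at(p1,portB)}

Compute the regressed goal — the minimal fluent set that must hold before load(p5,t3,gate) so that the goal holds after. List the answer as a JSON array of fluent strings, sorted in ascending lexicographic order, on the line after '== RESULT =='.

Compute (G \ add) ∪ pre:
  G ∩ del = {}  (empty — regression defined)
  G \ add = {in(p5,t3), pkg_at(p1,portB)} \ {in(p5,t3)} = {pkg_at(p1,portB)}
  ∪ pre   = {pkg_at(p1,portB)} ∪ {pkg_at(p5,gate), truck_at(t3,gate)}
          = {pkg_at(p1,portB), pkg_at(p5,gate), truck_at(t3,gate)}

== RESULT ==
["pkg_at(p1,portB)", "pkg_at(p5,gate)", "truck_at(t3,gate)"]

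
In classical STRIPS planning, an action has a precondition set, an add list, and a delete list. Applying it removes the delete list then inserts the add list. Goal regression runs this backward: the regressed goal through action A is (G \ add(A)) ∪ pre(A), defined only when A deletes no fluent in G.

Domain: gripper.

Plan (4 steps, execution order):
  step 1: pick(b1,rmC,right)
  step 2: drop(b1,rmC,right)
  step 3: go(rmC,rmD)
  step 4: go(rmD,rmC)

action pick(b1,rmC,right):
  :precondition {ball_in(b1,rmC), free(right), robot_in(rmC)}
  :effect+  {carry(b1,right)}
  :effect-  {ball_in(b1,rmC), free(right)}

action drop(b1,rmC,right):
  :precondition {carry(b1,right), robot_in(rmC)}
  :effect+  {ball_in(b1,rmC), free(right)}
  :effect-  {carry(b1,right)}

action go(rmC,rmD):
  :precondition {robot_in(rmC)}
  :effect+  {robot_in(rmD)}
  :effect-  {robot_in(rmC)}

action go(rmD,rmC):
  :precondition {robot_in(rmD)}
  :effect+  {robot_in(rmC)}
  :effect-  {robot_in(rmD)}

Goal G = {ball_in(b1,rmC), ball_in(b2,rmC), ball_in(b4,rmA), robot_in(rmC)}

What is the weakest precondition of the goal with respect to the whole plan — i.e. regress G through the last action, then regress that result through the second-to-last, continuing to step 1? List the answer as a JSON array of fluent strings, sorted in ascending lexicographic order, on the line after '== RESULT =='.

Work backward from the goal:
  through step 4 (go(rmD,rmC)): drop {robot_in(rmC)}, keep {ball_in(b1,rmC), ball_in(b2,rmC), ball_in(b4,rmA)}, require {robot_in(rmD)}
    → {ball_in(b1,rmC), ball_in(b2,rmC), ball_in(b4,rmA), robot_in(rmD)}
  through step 3 (go(rmC,rmD)): drop {robot_in(rmD)}, keep {ball_in(b1,rmC), ball_in(b2,rmC), ball_in(b4,rmA)}, require {robot_in(rmC)}
    → {ball_in(b1,rmC), ball_in(b2,rmC), ball_in(b4,rmA), robot_in(rmC)}
  through step 2 (drop(b1,rmC,right)): drop {ball_in(b1,rmC)}, keep {ball_in(b2,rmC), ball_in(b4,rmA), robot_in(rmC)}, require {carry(b1,right), robot_in(rmC)}
    → {ball_in(b2,rmC), ball_in(b4,rmA), carry(b1,right), robot_in(rmC)}
  through step 1 (pick(b1,rmC,right)): drop {carry(b1,right)}, keep {ball_in(b2,rmC), ball_in(b4,rmA), robot_in(rmC)}, require {ball_in(b1,rmC), free(right), robot_in(rmC)}
    → {ball_in(b1,rmC), ball_in(b2,rmC), ball_in(b4,rmA), free(right), robot_in(rmC)}

== RESULT ==
["ball_in(b1,rmC)", "ball_in(b2,rmC)", "ball_in(b4,rmA)", "free(right)", "robot_in(rmC)"]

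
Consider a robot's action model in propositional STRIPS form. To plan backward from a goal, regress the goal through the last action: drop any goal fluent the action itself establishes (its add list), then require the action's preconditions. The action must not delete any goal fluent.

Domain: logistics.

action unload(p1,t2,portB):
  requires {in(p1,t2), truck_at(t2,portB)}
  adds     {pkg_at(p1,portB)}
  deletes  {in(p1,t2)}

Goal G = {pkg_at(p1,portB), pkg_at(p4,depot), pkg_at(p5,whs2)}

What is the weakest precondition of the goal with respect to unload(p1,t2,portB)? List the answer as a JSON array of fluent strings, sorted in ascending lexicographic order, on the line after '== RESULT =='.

Regress:
  G ∩ del = {}  (empty — regression defined)
  G \ add = {pkg_at(p1,portB), pkg_at(p4,depot), pkg_at(p5,whs2)} \ {pkg_at(p1,portB)} = {pkg_at(p4,depot), pkg_at(p5,whs2)}
  ∪ pre   = {pkg_at(p4,depot), pkg_at(p5,whs2)} ∪ {in(p1,t2), truck_at(t2,portB)}
          = {in(p1,t2), pkg_at(p4,depot), pkg_at(p5,whs2), truck_at(t2,portB)}

== RESULT ==
["in(p1,t2)", "pkg_at(p4,depot)", "pkg_at(p5,whs2)", "truck_at(t2,portB)"]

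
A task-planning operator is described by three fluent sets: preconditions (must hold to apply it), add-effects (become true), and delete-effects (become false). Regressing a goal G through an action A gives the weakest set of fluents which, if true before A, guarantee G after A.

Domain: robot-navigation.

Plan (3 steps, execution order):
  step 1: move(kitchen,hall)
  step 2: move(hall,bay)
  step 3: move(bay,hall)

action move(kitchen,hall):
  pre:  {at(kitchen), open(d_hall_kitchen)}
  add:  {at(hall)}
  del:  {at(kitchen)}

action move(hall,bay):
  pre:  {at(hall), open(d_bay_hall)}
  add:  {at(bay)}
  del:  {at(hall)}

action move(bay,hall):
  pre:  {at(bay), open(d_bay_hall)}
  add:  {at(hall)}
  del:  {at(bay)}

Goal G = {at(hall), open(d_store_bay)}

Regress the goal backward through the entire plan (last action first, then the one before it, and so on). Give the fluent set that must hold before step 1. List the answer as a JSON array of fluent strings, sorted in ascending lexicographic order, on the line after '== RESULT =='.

Regress step by step:
  through step 3 (move(bay,hall)): drop {at(hall)}, keep {open(d_store_bay)}, require {at(bay), open(d_bay_hall)}
    → {at(bay), open(d_bay_hall), open(d_store_bay)}
  through step 2 (move(hall,bay)): drop {at(bay)}, keep {open(d_bay_hall), open(d_store_bay)}, require {at(hall), open(d_bay_hall)}
    → {at(hall), open(d_bay_hall), open(d_store_bay)}
  through step 1 (move(kitchen,hall)): drop {at(hall)}, keep {open(d_bay_hall), open(d_store_bay)}, require {at(kitchen), open(d_hall_kitchen)}
    → {at(kitchen), open(d_bay_hall), open(d_hall_kitchen), open(d_store_bay)}

== RESULT ==
["at(kitchen)", "open(d_bay_hall)", "open(d_hall_kitchen)", "open(d_store_bay)"]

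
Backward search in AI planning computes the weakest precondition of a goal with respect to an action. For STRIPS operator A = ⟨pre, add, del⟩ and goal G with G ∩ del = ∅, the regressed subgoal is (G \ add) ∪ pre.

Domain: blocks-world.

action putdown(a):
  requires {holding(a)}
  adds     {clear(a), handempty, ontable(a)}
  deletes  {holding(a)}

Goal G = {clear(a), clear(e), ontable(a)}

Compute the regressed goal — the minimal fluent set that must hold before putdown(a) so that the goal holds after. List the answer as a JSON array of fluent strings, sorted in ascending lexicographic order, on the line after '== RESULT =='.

Compute (G \ add) ∪ pre:
  G ∩ del = {}  (empty — regression defined)
  G \ add = {clear(a), clear(e), ontable(a)} \ {clear(a), handempty, ontable(a)} = {clear(e)}
  ∪ pre   = {clear(e)} ∪ {holding(a)}
          = {clear(e), holding(a)}

== RESULT ==
["clear(e)", "holding(a)"]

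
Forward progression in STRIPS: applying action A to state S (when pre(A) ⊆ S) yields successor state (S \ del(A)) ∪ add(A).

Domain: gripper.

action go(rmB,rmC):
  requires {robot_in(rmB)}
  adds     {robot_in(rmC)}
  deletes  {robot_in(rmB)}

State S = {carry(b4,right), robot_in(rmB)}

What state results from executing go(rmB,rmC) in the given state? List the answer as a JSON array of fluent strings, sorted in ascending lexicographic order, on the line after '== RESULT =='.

Progress:
  pre ⊆ S: {robot_in(rmB)} ⊆ S  — applicable
  S \ del = {carry(b4,right)}
  ∪ add   = {carry(b4,right), robot_in(rmC)}

== RESULT ==
["carry(b4,right)", "robot_in(rmC)"]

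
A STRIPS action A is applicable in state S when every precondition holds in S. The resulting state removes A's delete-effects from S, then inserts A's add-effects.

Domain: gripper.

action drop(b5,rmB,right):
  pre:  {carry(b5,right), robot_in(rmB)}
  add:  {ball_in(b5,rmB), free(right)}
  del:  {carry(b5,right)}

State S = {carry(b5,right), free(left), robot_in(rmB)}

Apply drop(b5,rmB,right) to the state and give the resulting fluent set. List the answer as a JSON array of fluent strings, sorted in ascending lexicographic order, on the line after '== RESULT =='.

Compute (S \ del) ∪ add:
  pre ⊆ S: {carry(b5,right), robot_in(rmB)} ⊆ S  — applicable
  S \ del = {free(left), robot_in(rmB)}
  ∪ add   = {ball_in(b5,rmB), free(left), free(right), robot_in(rmB)}

== RESULT ==
["ball_in(b5,rmB)", "free(left)", "free(right)", "robot_in(rmB)"]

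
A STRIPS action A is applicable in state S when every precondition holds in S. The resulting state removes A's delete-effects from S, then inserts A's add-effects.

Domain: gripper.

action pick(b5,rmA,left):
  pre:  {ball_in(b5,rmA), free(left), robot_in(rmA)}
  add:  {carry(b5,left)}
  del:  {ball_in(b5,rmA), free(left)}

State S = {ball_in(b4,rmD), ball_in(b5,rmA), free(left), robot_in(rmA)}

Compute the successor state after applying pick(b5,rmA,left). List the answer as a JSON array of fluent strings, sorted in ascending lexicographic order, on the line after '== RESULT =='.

Progress:
  pre ⊆ S: {ball_in(b5,rmA), free(left), robot_in(rmA)} ⊆ S  — applicable
  S \ del = {ball_in(b4,rmD), robot_in(rmA)}
  ∪ add   = {ball_in(b4,rmD), carry(b5,left), robot_in(rmA)}

== RESULT ==
["ball_in(b4,rmD)", "carry(b5,left)", "robot_in(rmA)"]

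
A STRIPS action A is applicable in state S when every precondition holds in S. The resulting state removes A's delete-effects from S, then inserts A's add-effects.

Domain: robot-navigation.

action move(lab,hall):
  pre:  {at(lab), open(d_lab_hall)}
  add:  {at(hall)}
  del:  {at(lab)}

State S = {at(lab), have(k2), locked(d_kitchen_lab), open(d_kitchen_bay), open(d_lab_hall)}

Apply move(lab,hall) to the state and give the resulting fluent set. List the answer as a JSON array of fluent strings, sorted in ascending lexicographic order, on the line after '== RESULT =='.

Compute (S \ del) ∪ add:
  pre ⊆ S: {at(lab), open(d_lab_hall)} ⊆ S  — applicable
  S \ del = {have(k2), locked(d_kitchen_lab), open(d_kitchen_bay), open(d_lab_hall)}
  ∪ add   = {at(hall), have(k2), locked(d_kitchen_lab), open(d_kitchen_bay), open(d_lab_hall)}

== RESULT ==
["at(hall)", "have(k2)", "locked(d_kitchen_lab)", "open(d_kitchen_bay)", "open(d_lab_hall)"]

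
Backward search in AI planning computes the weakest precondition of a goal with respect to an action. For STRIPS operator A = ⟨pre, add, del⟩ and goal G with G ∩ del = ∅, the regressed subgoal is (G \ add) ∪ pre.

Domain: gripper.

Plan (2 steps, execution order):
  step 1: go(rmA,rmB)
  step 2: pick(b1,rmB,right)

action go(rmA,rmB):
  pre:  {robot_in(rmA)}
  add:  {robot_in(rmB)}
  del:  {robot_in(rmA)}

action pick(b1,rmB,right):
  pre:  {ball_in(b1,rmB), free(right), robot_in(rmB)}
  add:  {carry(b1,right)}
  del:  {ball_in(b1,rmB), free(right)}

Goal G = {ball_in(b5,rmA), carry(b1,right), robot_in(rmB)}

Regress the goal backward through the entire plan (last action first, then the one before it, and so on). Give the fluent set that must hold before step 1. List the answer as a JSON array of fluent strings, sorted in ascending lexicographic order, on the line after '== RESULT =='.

Regress step by step:
  through step 2 (pick(b1,rmB,right)): drop {carry(b1,right)}, keep {ball_in(b5,rmA), robot_in(rmB)}, require {ball_in(b1,rmB), free(right), robot_in(rmB)}
    → {ball_in(b1,rmB), ball_in(b5,rmA), free(right), robot_in(rmB)}
  through step 1 (go(rmA,rmB)): drop {robot_in(rmB)}, keep {ball_in(b1,rmB), ball_in(b5,rmA), free(right)}, require {robot_in(rmA)}
    → {ball_in(b1,rmB), ball_in(b5,rmA), free(right), robot_in(rmA)}

== RESULT ==
["ball_in(b1,rmB)", "ball_in(b5,rmA)", "free(right)", "robot_in(rmA)"]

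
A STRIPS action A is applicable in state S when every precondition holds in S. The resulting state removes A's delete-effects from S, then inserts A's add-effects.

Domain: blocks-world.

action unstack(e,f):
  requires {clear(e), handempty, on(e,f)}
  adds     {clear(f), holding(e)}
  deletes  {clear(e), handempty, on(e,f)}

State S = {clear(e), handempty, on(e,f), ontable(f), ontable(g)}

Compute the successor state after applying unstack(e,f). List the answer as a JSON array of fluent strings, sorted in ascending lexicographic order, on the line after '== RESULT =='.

Progress:
  pre ⊆ S: {clear(e), handempty, on(e,f)} ⊆ S  — applicable
  S \ del = {ontable(f), ontable(g)}
  ∪ add   = {clear(f), holding(e), ontable(f), ontable(g)}

== RESULT ==
["clear(f)", "holding(e)", "ontable(f)", "ontable(g)"]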